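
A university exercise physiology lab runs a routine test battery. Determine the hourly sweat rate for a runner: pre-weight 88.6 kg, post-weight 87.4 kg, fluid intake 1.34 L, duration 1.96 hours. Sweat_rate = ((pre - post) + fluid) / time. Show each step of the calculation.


Mass lost = 88.6 - 87.4 = 1.2 kg
Add fluid consumed: 1.2 + 1.34 = 2.54 L total sweat
Sweat rate = 2.54 / 1.96 = 1.296 L/h

1.296 L/h


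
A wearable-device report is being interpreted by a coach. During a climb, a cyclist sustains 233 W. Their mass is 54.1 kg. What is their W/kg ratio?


Power-to-weight = 233 W / 54.1 kg
= 4.307 W/kg

4.307 W/kg


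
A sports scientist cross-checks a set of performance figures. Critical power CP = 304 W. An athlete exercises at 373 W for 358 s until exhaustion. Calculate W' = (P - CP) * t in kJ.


P - CP = 373 - 304 = 69 W
W' = 69 * 358 = 24702 J
= 24702 / 1000 = 24.702 kJ

24.702 kJ


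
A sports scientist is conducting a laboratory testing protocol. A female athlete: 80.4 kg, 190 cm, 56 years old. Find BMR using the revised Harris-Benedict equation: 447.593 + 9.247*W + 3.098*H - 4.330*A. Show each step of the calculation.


Intercept = 447.593
Weight contribution = 9.247 * 80.4 = 743.4588
Height contribution = 3.098 * 190 = 588.62
Age contribution = 4.33 * 56 = 242.48
BMR = 447.593 + 743.4588 + 588.62 - 242.48
= 1537.19 kcal/day

1537.19 kcal/day


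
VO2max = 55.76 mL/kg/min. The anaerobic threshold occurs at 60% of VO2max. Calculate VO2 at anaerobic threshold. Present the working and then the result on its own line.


AT fraction = 60 / 100 = 0.6
AT VO2 = 55.76 * 0.6
= 33.46 mL/kg/min

33.46 mL/kg/min


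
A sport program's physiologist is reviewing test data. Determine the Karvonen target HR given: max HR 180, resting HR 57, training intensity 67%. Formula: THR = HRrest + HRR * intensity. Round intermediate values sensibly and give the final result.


HRR = HRmax - HRrest = 180 - 57 = 123
THR = 57 + 123 * 0.67
= 139.41 bpm

139.41 bpm


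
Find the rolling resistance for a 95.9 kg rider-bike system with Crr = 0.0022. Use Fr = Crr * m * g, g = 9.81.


m * g = 95.9 * 9.81 = 940.779 N
Fr = 0.0022 * 940.779 = 2.07 N

2.07 N


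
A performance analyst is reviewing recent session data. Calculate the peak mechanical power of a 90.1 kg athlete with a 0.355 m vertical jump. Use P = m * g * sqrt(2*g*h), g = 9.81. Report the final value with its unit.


First, sqrt(2gh) = sqrt(2 * 9.81 * 0.355)
= sqrt(6.9651) = 2.639148 m/s
Power = 90.1 * 9.81 * 2.639148 = 2332.69 W

2332.69 W


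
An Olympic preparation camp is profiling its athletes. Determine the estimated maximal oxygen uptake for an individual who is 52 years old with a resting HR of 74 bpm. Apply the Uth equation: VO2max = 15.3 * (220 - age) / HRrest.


HRmax = 220 - 52 = 168
VO2max = 15.3 * (168 / 74)
= 15.3 * 2.2703
= 34.74 mL/kg/min

34.74 mL/kg/min


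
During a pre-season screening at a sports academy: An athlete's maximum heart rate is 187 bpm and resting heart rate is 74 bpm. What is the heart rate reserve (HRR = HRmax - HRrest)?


HRR = HRmax - HRrest
= 187 - 74
= 113 bpm

113 bpm


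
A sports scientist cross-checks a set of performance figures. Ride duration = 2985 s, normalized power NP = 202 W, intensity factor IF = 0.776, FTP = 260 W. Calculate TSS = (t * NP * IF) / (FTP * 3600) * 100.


Numerator = 2985 * 202 * 0.776 = 467904.72
Denominator = 260 * 3600 = 936000
TSS = 467904.72 / 936000 * 100
= 49.99

49.99 TSS


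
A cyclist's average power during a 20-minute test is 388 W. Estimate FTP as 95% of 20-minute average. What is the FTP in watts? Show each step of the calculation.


FTP = 20-min power * 0.95
= 388 * 0.95
= 368.6 W

368.6 W


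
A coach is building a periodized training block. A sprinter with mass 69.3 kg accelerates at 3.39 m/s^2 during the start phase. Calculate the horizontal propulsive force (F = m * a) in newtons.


F = m * a
= 69.3 * 3.39
= 234.93 N

234.93 N


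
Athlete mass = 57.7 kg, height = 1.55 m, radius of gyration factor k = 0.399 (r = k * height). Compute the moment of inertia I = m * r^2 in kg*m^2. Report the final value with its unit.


r = k * height = 0.399 * 1.55 = 0.61845 m
r^2 = 0.61845^2 = 0.38248
I = 57.7 * 0.38248 = 22.069 kg*m^2

22.069 kg*m^2


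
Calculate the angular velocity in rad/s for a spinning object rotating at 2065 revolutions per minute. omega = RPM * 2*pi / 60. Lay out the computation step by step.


omega = RPM * 2*pi / 60
= 2065 * 6.28318531 / 60
= 216.246 rad/s

216.246 rad/s


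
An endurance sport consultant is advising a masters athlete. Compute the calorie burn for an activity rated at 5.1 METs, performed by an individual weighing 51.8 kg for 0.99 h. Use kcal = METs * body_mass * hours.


Product of METs and mass = 5.1 * 51.8 = 264.18
Total kcal = 264.18 * 0.99 = 261.54 kcal

261.54 kcal


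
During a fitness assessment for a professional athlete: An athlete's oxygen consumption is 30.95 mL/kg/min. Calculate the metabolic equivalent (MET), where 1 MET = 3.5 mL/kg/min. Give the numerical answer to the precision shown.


MET = VO2 / 3.5
= 30.95 / 3.5
= 8.84 METs

8.84 METs


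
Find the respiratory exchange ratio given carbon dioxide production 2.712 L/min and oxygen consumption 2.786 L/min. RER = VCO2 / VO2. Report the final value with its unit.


VCO2 = 2.712 L/min
VO2 = 2.786 L/min
RER = 2.712 / 2.786 = 0.9734

0.9734


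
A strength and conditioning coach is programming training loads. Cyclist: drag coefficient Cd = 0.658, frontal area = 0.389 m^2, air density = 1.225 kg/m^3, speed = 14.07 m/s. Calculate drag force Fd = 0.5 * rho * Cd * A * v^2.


v^2 = 14.07^2 = 197.9649
Fd = 0.5 * 1.225 * 0.658 * 0.389 * 197.9649
= 31.036 N

31.036 N


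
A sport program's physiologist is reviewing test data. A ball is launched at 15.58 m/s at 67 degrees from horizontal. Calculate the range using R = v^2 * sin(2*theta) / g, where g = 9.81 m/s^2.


sin(2 * 67) = sin(134) = 0.71934
v^2 = 15.58^2 = 242.7364
R = 242.7364 * 0.71934 / 9.81
= 17.799 m

17.799 m


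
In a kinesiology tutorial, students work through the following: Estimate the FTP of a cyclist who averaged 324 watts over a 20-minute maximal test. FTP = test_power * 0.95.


FTP = 324 * 0.95 = 307.8 W

307.8 W


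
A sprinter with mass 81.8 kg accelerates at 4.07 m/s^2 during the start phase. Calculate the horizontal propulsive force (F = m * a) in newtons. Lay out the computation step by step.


F = m * a
= 81.8 * 4.07
= 332.93 N

332.93 N


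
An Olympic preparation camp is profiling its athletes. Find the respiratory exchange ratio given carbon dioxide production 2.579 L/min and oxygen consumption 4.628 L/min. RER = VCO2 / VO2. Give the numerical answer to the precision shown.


VCO2 = 2.579 L/min
VO2 = 4.628 L/min
RER = 2.579 / 4.628 = 0.5573

0.5573


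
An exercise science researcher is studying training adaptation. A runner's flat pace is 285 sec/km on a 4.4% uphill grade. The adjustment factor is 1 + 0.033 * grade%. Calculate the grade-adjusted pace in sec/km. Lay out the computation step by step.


Factor = 1 + 0.033 * 4.4 = 1.1452
Adjusted pace = 285 * 1.1452
= 326.38 sec/km

326.38 s/km


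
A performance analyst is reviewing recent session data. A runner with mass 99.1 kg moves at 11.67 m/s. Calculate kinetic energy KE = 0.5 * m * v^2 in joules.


v^2 = 11.67^2 = 136.1889
KE = 0.5 * 99.1 * 136.1889
= 6748.16 J

6748.16 J


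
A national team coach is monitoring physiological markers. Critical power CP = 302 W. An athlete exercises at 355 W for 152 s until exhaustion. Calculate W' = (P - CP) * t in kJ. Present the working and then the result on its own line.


P - CP = 355 - 302 = 53 W
W' = 53 * 152 = 8056 J
= 8056 / 1000 = 8.056 kJ

8.056 kJ


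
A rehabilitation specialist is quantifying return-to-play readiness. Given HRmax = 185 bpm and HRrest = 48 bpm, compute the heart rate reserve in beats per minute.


Heart rate reserve = maximum HR minus resting HR
HRR = 185 - 48 = 137 bpm

137 bpm


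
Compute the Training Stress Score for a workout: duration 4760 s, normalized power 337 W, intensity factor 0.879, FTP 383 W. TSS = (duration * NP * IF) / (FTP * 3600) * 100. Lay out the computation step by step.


Product = 4760 * 337 * 0.879 = 1410021.48
Base = 383 * 3600 = 1378800
TSS = 1410021.48 / 1378800 * 100 = 102.26

102.26 TSS


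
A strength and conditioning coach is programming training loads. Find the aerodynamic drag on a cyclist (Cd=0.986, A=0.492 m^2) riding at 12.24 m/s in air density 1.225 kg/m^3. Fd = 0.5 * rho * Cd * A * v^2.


Fd = 0.5 * 1.225 * 0.986 * 0.492 * 12.24^2
= 0.5 * 1.225 * 0.986 * 0.492 * 149.8176
= 44.515 N

44.515 N


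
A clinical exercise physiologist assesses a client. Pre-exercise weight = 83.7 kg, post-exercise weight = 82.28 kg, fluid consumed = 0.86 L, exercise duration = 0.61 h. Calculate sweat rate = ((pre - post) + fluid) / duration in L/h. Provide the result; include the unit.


Weight loss = 83.7 - 82.28 = 1.42 kg (approx L)
Total sweat = 1.42 + 0.86 = 2.28 L
Sweat rate = 2.28 / 0.61 = 3.738 L/h

3.738 L/h


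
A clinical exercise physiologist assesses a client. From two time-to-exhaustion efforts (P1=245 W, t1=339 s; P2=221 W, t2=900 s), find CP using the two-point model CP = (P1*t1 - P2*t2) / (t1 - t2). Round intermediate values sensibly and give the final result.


Work in trial 1 = 83055 J
Work in trial 2 = 198900 J
Delta work = -115845 J
Delta time = -561 s
CP = -115845 / -561 = 206.5 W

206.5 W


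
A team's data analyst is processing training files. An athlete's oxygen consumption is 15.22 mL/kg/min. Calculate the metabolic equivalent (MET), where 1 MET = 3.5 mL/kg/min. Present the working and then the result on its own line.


MET = VO2 / 3.5
= 15.22 / 3.5
= 4.35 METs

4.35 METs


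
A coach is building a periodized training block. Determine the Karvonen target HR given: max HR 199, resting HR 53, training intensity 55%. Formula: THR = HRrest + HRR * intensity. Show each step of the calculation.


HRR = HRmax - HRrest = 199 - 53 = 146
THR = 53 + 146 * 0.55
= 133.3 bpm

133.3 bpm


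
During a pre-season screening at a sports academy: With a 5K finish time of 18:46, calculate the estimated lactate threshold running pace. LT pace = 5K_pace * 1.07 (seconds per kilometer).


Race duration = 1126 s for 5 km
Average pace = 1126 / 5 = 225.2 s/km
LT pace = 225.2 * 1.07
= 240.96 s/km

240.96 s/km


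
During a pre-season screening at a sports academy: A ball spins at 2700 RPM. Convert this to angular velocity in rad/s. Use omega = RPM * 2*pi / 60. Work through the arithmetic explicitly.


omega = 2700 * 2 * pi / 60
= 2700 * 6.28318531 / 60
= 16964.6 / 60
= 282.743 rad/s

282.743 rad/s


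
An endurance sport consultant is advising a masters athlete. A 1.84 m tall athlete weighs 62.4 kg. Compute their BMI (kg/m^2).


height^2 = 3.3856 m^2
BMI = 62.4 / 3.3856 = 18.43 kg/m^2

18.43 kg/m^2


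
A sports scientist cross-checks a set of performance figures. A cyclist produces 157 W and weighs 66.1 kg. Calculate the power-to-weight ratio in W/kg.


P/W = power / mass
= 157 / 66.1
= 2.375 W/kg

2.375 W/kg


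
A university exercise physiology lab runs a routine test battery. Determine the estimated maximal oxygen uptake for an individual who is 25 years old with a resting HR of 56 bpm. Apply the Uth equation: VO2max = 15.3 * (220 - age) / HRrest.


HRmax = 220 - 25 = 195
VO2max = 15.3 * (195 / 56)
= 15.3 * 3.4821
= 53.28 mL/kg/min

53.28 mL/kg/min


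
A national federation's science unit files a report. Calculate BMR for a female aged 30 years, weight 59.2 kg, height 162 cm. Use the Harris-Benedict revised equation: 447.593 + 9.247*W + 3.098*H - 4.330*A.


Substituting values:
W term = 9.247 * 59.2 = 547.4224
H term = 3.098 * 162 = 501.876
A term = 4.330 * 30 = 129.9
BMR = 1366.99 kcal/day

1366.99 kcal/day


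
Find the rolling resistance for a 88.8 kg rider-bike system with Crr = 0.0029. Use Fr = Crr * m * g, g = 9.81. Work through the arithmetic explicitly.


m * g = 88.8 * 9.81 = 871.128 N
Fr = 0.0029 * 871.128 = 2.526 N

2.526 N


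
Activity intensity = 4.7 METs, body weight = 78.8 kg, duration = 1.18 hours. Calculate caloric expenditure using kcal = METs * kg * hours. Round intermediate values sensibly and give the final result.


kcal = 4.7 * 78.8 * 1.18
= 370.36 * 1.18
= 437.02 kcal

437.02 kcal


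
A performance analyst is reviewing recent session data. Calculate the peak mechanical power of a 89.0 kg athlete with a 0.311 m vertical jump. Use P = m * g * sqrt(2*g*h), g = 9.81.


First, sqrt(2gh) = sqrt(2 * 9.81 * 0.311)
= sqrt(6.10182) = 2.470186 m/s
Power = 89.0 * 9.81 * 2.470186 = 2156.69 W

2156.69 W


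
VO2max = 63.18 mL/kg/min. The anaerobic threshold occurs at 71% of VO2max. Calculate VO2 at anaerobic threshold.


AT fraction = 71 / 100 = 0.71
AT VO2 = 63.18 * 0.71
= 44.86 mL/kg/min

44.86 mL/kg/min


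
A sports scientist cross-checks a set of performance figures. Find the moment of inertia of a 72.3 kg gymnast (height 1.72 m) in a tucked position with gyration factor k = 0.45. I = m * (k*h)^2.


Radius of gyration = 0.45 * 1.72 = 0.774 m
I = 72.3 * 0.774^2
= 72.3 * 0.599076
= 43.313 kg*m^2

43.313 kg*m^2


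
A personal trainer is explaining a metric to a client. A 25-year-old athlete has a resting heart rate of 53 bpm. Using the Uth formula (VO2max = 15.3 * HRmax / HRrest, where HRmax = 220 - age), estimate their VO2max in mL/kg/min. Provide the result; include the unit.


HRmax = 220 - 25 = 195 bpm
Ratio = HRmax / HRrest = 195 / 53 = 3.6792
VO2max = 15.3 * 3.6792 = 56.29 mL/kg/min

56.29 mL/kg/min


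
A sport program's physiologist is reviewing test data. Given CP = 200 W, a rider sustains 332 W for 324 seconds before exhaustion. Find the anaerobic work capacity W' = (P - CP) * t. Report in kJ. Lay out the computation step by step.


Excess power = 332 - 200 = 132 W
Work above CP = 132 * 324 = 42768 J
W' = 42.768 kJ

42.768 kJ


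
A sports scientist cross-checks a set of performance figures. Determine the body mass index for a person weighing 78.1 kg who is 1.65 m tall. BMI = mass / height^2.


BMI = mass / height^2
= 78.1 / 1.65^2
= 78.1 / 2.7225
= 28.69 kg/m^2

28.69 kg/m^2


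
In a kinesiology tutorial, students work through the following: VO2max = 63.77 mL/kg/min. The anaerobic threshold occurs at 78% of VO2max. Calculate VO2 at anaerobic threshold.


AT fraction = 78 / 100 = 0.78
AT VO2 = 63.77 * 0.78
= 49.74 mL/kg/min

49.74 mL/kg/min


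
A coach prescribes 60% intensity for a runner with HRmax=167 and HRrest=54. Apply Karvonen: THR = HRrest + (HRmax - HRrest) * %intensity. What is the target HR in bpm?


Heart rate reserve = 167 - 54 = 113
Intensity fraction = 60 / 100 = 0.6
THR = 54 + 113 * 0.6 = 121.8 bpm

121.8 bpm


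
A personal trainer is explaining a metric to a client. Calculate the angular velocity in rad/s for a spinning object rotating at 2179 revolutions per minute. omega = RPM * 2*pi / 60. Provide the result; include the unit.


omega = RPM * 2*pi / 60
= 2179 * 6.28318531 / 60
= 228.184 rad/s

228.184 rad/s


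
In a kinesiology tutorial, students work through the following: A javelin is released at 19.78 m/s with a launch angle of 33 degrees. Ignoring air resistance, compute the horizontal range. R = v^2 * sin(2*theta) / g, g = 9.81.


Launch speed squared = 391.2484
sin(2 * 33 deg) = 0.913545
Range = 391.2484 * 0.913545 / 9.81
= 36.435 m

36.435 m


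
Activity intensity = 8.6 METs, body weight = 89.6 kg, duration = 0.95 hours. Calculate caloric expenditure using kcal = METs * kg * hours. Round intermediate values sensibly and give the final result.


kcal = 8.6 * 89.6 * 0.95
= 770.56 * 0.95
= 732.03 kcal

732.03 kcal


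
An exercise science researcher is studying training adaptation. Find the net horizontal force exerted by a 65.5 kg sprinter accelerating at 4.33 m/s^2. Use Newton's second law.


Newton's second law: F = m * a
F = 65.5 * 4.33 = 283.62 N

283.62 N


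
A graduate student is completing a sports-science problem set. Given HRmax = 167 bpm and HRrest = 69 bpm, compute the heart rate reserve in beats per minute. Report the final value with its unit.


Heart rate reserve = maximum HR minus resting HR
HRR = 167 - 69 = 98 bpm

98 bpm


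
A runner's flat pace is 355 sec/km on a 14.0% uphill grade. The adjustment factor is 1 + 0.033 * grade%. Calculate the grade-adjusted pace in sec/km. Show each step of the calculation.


Factor = 1 + 0.033 * 14.0 = 1.462
Adjusted pace = 355 * 1.462
= 519.01 sec/km

519.01 s/km


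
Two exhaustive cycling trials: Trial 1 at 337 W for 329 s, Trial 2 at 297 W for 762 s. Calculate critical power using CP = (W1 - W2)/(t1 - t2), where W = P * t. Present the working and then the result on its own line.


W1 = 337 * 329 = 110873 J
W2 = 297 * 762 = 226314 J
CP = (110873 - 226314) / (329 - 762)
= -115441 / -433
= 266.61 W

266.61 W


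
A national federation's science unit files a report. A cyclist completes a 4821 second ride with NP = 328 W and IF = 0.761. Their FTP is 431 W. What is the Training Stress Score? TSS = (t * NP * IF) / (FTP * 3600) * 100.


t * NP * IF = 4821 * 328 * 0.761 = 1203360.168
FTP * 3600 = 1551600
TSS = (1203360.168 / 1551600) * 100 = 77.56

77.56 TSS


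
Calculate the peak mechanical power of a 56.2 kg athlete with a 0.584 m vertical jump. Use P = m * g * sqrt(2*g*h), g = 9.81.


First, sqrt(2gh) = sqrt(2 * 9.81 * 0.584)
= sqrt(11.45808) = 3.384979 m/s
Power = 56.2 * 9.81 * 3.384979 = 1866.21 W

1866.21 W


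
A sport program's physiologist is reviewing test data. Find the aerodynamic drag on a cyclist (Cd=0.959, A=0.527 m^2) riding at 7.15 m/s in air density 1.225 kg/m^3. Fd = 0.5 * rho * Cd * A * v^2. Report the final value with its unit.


Fd = 0.5 * 1.225 * 0.959 * 0.527 * 7.15^2
= 0.5 * 1.225 * 0.959 * 0.527 * 51.1225
= 15.825 N

15.825 N


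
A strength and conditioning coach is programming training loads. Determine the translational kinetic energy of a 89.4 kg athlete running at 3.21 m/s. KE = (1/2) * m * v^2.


KE = 0.5 * m * v^2
= 0.5 * 89.4 * 3.21^2
= 0.5 * 89.4 * 10.3041
= 460.59 J

460.59 J


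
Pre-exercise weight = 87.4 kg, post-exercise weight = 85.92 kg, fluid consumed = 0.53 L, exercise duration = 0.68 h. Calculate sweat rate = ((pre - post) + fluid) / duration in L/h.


Weight loss = 87.4 - 85.92 = 1.48 kg (approx L)
Total sweat = 1.48 + 0.53 = 2.01 L
Sweat rate = 2.01 / 0.68 = 2.956 L/h

2.956 L/h


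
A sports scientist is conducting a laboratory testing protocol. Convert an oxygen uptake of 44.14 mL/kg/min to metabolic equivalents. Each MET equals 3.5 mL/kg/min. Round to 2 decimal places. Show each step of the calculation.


One MET = 3.5 mL/kg/min
Number of METs = 44.14 / 3.5
= 12.61 METs

12.61 METs


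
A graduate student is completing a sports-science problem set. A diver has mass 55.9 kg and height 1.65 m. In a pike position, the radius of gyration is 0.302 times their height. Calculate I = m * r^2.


r = 0.302 * 1.65 = 0.4983 m
I = m * r^2 = 55.9 * 0.248303 = 13.88 kg*m^2

13.88 kg*m^2


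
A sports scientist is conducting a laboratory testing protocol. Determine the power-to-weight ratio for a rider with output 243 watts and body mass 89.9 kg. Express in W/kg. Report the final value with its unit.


P/W = 243 / 89.9 = 2.703 W/kg

2.703 W/kg


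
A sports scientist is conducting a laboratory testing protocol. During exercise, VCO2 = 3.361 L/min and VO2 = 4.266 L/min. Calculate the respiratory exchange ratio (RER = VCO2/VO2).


RER = VCO2 / VO2
= 3.361 / 4.266
= 0.7879

0.7879


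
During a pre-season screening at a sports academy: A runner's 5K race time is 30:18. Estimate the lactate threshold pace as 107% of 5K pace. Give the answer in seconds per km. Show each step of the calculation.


Total race time = 30*60 + 18 = 1818 seconds
5K pace = 1818 / 5 = 363.6 sec/km
LT pace = 363.6 * 1.07 = 389.05 sec/km

389.05 s/km


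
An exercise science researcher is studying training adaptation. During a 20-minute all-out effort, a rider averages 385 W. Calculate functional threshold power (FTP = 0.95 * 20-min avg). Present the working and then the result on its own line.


FTP = 0.95 * 385
= 365.75 W

365.75 W


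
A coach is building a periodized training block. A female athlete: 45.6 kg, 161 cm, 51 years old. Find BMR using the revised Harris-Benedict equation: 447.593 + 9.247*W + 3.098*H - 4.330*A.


Intercept = 447.593
Weight contribution = 9.247 * 45.6 = 421.6632
Height contribution = 3.098 * 161 = 498.778
Age contribution = 4.33 * 51 = 220.83
BMR = 447.593 + 421.6632 + 498.778 - 220.83
= 1147.2 kcal/day

1147.2 kcal/day


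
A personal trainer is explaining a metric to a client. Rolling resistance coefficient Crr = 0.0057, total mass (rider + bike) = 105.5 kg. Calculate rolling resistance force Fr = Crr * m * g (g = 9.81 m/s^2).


Fr = Crr * m * g
= 0.0057 * 105.5 * 9.81
= 5.899 N

5.899 N


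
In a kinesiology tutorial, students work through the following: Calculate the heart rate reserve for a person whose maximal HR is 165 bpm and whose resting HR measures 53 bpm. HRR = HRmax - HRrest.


HRmax = 165 bpm
HRrest = 53 bpm
HRR = 165 - 53 = 112 bpm

112 bpm


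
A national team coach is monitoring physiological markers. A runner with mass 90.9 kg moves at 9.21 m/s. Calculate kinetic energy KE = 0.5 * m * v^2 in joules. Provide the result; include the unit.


v^2 = 9.21^2 = 84.8241
KE = 0.5 * 90.9 * 84.8241
= 3855.26 J

3855.26 J


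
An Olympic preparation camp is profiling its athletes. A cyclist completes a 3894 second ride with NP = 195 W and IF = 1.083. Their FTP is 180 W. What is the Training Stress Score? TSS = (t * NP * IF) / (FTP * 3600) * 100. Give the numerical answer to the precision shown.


t * NP * IF = 3894 * 195 * 1.083 = 822354.39
FTP * 3600 = 648000
TSS = (822354.39 / 648000) * 100 = 126.91

126.91 TSS


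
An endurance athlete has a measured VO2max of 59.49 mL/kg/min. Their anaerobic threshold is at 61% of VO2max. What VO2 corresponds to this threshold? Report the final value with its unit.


Anaerobic threshold VO2 = VO2max * 61%
= 59.49 * 0.61
= 36.29 mL/kg/min

36.29 mL/kg/min


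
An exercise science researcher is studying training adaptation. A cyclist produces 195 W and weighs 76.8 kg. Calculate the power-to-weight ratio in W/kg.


P/W = power / mass
= 195 / 76.8
= 2.539 W/kg

2.539 W/kg


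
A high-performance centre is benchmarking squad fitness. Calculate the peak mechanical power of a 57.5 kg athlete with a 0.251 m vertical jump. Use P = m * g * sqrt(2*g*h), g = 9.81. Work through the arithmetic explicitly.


First, sqrt(2gh) = sqrt(2 * 9.81 * 0.251)
= sqrt(4.92462) = 2.219148 m/s
Power = 57.5 * 9.81 * 2.219148 = 1251.77 W

1251.77 W


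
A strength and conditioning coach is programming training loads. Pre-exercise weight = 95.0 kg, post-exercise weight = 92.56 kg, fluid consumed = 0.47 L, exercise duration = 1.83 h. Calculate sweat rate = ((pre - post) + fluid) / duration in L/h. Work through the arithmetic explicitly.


Weight loss = 95.0 - 92.56 = 2.44 kg (approx L)
Total sweat = 2.44 + 0.47 = 2.91 L
Sweat rate = 2.91 / 1.83 = 1.59 L/h

1.59 L/h


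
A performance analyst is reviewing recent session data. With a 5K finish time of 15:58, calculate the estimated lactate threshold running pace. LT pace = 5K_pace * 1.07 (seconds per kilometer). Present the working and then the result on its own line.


Race duration = 958 s for 5 km
Average pace = 958 / 5 = 191.6 s/km
LT pace = 191.6 * 1.07
= 205.01 s/km

205.01 s/km


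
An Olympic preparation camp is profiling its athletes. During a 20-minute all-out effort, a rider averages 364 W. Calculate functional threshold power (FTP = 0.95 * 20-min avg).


FTP = 0.95 * 364
= 345.8 W

345.8 W


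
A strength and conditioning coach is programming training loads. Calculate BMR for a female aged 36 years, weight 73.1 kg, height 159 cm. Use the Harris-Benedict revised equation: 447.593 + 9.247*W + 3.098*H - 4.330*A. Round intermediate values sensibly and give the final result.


Substituting values:
W term = 9.247 * 73.1 = 675.9557
H term = 3.098 * 159 = 492.582
A term = 4.330 * 36 = 155.88
BMR = 1460.25 kcal/day

1460.25 kcal/day


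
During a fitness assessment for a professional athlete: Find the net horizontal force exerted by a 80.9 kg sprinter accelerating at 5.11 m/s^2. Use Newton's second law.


Newton's second law: F = m * a
F = 80.9 * 5.11 = 413.4 N

413.4 N


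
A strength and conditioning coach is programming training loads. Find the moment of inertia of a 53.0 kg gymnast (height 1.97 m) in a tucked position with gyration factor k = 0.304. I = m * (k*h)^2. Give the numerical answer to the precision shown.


Radius of gyration = 0.304 * 1.97 = 0.59888 m
I = 53.0 * 0.59888^2
= 53.0 * 0.358657
= 19.009 kg*m^2

19.009 kg*m^2


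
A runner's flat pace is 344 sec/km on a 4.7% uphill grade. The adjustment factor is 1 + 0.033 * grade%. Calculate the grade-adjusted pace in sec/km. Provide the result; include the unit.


Factor = 1 + 0.033 * 4.7 = 1.1551
Adjusted pace = 344 * 1.1551
= 397.35 sec/km

397.35 s/km


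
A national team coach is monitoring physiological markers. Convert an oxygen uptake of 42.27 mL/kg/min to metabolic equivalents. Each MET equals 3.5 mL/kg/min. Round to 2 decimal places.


One MET = 3.5 mL/kg/min
Number of METs = 42.27 / 3.5
= 12.08 METs

12.08 METs


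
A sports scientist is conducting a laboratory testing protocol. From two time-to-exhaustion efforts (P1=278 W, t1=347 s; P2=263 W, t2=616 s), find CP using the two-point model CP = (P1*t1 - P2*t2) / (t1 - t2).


Work in trial 1 = 96466 J
Work in trial 2 = 162008 J
Delta work = -65542 J
Delta time = -269 s
CP = -65542 / -269 = 243.65 W

243.65 W


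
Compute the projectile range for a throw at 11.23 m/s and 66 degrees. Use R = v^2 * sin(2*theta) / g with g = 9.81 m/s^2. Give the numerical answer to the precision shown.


Two times the angle = 132 degrees
sin(132) = 0.743145
R = 126.1129 * 0.743145 / 9.81 = 9.554 m

9.554 m


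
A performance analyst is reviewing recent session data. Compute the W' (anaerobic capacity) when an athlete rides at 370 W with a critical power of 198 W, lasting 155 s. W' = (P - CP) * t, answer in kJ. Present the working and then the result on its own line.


Above-CP power = 172 W
Duration = 155 s
W' = 172 * 155 = 26660 J
Convert: 26660 / 1000 = 26.66 kJ

26.66 kJ


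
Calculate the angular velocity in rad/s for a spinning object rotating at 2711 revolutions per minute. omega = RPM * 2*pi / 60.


omega = RPM * 2*pi / 60
= 2711 * 6.28318531 / 60
= 283.895 rad/s

283.895 rad/s


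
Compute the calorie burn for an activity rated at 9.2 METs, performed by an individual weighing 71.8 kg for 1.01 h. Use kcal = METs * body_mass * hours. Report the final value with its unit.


Product of METs and mass = 9.2 * 71.8 = 660.56
Total kcal = 660.56 * 1.01 = 667.17 kcal

667.17 kcal


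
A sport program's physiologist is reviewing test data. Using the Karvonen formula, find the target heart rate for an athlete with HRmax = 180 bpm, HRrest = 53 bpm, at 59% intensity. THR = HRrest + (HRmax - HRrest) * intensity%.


HRR = 180 - 53 = 127
THR = 53 + 127 * 0.59
= 53 + 74.93
= 127.93 bpm

127.93 bpm


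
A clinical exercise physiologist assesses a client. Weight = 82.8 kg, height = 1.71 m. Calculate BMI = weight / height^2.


height^2 = 1.71^2 = 2.9241
BMI = 82.8 / 2.9241 = 28.32 kg/m^2

28.32 kg/m^2


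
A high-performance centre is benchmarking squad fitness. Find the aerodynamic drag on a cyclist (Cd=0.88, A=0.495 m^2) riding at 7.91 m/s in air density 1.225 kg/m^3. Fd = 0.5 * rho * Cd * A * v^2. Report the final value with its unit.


Fd = 0.5 * 1.225 * 0.88 * 0.495 * 7.91^2
= 0.5 * 1.225 * 0.88 * 0.495 * 62.5681
= 16.693 N

16.693 N


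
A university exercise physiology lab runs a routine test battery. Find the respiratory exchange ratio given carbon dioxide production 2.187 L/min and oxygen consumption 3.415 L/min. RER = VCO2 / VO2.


VCO2 = 2.187 L/min
VO2 = 3.415 L/min
RER = 2.187 / 3.415 = 0.6404

0.6404


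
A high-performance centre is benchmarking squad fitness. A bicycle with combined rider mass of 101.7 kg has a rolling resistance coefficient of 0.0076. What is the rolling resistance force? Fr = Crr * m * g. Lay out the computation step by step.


Fr = 0.0076 * 101.7 * 9.81
= 0.77292 * 9.81
= 7.582 N

7.582 N


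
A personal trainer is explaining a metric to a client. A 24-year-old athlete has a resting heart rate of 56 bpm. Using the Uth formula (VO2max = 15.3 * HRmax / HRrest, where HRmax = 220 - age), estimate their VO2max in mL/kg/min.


HRmax = 220 - 24 = 196 bpm
Ratio = HRmax / HRrest = 196 / 56 = 3.5
VO2max = 15.3 * 3.5 = 53.55 mL/kg/min

53.55 mL/kg/min


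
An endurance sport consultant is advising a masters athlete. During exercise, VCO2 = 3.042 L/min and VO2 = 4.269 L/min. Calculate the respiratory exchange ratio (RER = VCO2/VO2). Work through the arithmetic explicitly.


RER = VCO2 / VO2
= 3.042 / 4.269
= 0.7126

0.7126


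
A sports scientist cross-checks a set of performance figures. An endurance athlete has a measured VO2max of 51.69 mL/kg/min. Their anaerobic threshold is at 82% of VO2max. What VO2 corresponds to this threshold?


Anaerobic threshold VO2 = VO2max * 82%
= 51.69 * 0.82
= 42.39 mL/kg/min

42.39 mL/kg/min


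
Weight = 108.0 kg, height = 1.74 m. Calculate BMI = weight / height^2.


height^2 = 1.74^2 = 3.0276
BMI = 108.0 / 3.0276 = 35.67 kg/m^2

35.67 kg/m^2


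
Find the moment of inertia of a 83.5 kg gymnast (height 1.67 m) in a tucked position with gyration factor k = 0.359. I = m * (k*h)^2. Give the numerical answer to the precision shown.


Radius of gyration = 0.359 * 1.67 = 0.59953 m
I = 83.5 * 0.59953^2
= 83.5 * 0.359436
= 30.013 kg*m^2

30.013 kg*m^2


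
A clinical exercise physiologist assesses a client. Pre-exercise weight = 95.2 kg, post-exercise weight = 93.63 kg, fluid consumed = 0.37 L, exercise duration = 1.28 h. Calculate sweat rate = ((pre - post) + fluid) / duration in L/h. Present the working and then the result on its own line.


Weight loss = 95.2 - 93.63 = 1.57 kg (approx L)
Total sweat = 1.57 + 0.37 = 1.94 L
Sweat rate = 1.94 / 1.28 = 1.516 L/h

1.516 L/h


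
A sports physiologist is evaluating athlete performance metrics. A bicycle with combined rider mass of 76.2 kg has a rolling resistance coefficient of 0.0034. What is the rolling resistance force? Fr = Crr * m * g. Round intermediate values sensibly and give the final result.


Fr = 0.0034 * 76.2 * 9.81
= 0.25908 * 9.81
= 2.542 N

2.542 N


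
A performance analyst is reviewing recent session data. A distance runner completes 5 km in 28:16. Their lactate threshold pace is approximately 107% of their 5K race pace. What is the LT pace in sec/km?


Convert to seconds: 28 min 16 s = 1696 s
Pace per km = 1696 / 5 = 339.2 s/km
LT pace = 339.2 * 1.07 = 362.94 s/km

362.94 s/km


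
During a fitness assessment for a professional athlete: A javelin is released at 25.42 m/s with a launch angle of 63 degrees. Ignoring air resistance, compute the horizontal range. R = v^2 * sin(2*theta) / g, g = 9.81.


Launch speed squared = 646.1764
sin(2 * 63 deg) = 0.809017
Range = 646.1764 * 0.809017 / 9.81
= 53.289 m

53.289 m


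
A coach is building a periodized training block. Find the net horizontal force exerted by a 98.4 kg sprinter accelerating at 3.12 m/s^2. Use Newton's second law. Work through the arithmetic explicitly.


Newton's second law: F = m * a
F = 98.4 * 3.12 = 307.01 N

307.01 N


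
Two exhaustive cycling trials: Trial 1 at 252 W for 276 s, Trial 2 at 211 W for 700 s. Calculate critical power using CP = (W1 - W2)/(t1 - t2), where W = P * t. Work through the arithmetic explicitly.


W1 = 252 * 276 = 69552 J
W2 = 211 * 700 = 147700 J
CP = (69552 - 147700) / (276 - 700)
= -78148 / -424
= 184.31 W

184.31 W


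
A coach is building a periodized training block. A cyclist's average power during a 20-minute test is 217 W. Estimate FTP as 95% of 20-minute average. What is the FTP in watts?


FTP = 20-min power * 0.95
= 217 * 0.95
= 206.15 W

206.15 W


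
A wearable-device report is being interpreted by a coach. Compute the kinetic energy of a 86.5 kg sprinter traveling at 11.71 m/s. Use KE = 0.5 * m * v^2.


Velocity squared = 137.1241
KE = 0.5 * 86.5 * 137.1241 = 5930.62 J

5930.62 J


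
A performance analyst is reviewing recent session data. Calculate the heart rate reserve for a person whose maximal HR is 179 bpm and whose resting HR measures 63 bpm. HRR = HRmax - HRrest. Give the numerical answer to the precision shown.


HRmax = 179 bpm
HRrest = 63 bpm
HRR = 179 - 63 = 116 bpm

116 bpm


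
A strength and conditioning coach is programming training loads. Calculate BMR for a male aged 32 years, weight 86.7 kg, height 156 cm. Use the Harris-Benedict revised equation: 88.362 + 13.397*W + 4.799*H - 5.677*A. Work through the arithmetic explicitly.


Substituting values:
W term = 13.397 * 86.7 = 1161.5199
H term = 4.799 * 156 = 748.644
A term = 5.677 * 32 = 181.664
BMR = 1816.86 kcal/day

1816.86 kcal/day


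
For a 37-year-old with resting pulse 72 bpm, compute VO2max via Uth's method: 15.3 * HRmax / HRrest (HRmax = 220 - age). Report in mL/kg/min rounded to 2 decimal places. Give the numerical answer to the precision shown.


Step 1: HRmax = 220 - 37 = 183 bpm
Step 2: Ratio = 183 / 72 = 2.5417
Step 3: VO2max = 15.3 * 2.5417 = 38.89 mL/kg/min

38.89 mL/kg/min


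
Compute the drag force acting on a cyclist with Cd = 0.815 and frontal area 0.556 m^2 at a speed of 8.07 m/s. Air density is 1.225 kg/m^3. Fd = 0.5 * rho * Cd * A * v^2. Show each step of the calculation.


Step 1: v^2 = 65.1249
Step 2: Fd = 0.5 * 1.225 * 0.815 * 0.556 * 65.1249
= 18.075 N

18.075 N


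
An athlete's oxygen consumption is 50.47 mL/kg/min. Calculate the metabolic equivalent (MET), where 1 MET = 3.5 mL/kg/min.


MET = VO2 / 3.5
= 50.47 / 3.5
= 14.42 METs

14.42 METs


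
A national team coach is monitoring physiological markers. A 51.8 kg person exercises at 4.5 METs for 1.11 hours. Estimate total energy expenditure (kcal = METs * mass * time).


Energy = METs * mass(kg) * time(h)
= 4.5 * 51.8 * 1.11
= 258.74 kcal

258.74 kcal


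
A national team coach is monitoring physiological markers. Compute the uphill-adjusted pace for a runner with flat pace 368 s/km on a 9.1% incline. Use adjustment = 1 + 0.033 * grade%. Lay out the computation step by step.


Adjustment factor = 1 + 0.033 * 9.1 = 1.3003
Grade-adjusted pace = 368 * 1.3003 = 478.51 s/km

478.51 s/km


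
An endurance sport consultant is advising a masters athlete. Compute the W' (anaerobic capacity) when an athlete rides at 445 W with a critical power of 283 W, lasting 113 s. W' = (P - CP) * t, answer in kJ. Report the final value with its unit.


Above-CP power = 162 W
Duration = 113 s
W' = 162 * 113 = 18306 J
Convert: 18306 / 1000 = 18.306 kJ

18.306 kJ


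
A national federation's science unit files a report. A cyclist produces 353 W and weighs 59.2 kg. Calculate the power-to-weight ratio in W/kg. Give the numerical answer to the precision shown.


P/W = power / mass
= 353 / 59.2
= 5.963 W/kg

5.963 W/kg


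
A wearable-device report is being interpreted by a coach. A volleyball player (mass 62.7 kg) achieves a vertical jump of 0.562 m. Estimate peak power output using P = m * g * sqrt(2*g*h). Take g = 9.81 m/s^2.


2 * g * h = 2 * 9.81 * 0.562 = 11.02644
sqrt(11.02644) = 3.320608 m/s
P = 62.7 * 9.81 * 3.320608 = 2042.46 W

2042.46 W


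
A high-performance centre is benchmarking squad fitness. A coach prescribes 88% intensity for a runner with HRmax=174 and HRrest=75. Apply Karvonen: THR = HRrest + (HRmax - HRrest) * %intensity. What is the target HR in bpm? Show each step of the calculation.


Heart rate reserve = 174 - 75 = 99
Intensity fraction = 88 / 100 = 0.88
THR = 75 + 99 * 0.88 = 162.12 bpm

162.12 bpm


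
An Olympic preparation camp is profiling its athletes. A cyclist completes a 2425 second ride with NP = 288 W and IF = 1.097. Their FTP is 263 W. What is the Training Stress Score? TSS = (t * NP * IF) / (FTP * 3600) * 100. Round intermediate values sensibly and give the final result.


t * NP * IF = 2425 * 288 * 1.097 = 766144.8
FTP * 3600 = 946800
TSS = (766144.8 / 946800) * 100 = 80.92

80.92 TSS


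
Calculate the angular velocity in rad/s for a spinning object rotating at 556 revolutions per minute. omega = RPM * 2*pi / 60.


omega = RPM * 2*pi / 60
= 556 * 6.28318531 / 60
= 58.224 rad/s

58.224 rad/s


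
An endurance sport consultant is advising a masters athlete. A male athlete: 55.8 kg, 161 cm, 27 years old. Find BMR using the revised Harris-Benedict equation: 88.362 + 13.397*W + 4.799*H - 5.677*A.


Intercept = 88.362
Weight contribution = 13.397 * 55.8 = 747.5526
Height contribution = 4.799 * 161 = 772.639
Age contribution = 5.677 * 27 = 153.279
BMR = 88.362 + 747.5526 + 772.639 - 153.279
= 1455.27 kcal/day

1455.27 kcal/day


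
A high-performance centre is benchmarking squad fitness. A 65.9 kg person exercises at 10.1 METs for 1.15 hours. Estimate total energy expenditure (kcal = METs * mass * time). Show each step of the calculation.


Energy = METs * mass(kg) * time(h)
= 10.1 * 65.9 * 1.15
= 765.43 kcal

765.43 kcal


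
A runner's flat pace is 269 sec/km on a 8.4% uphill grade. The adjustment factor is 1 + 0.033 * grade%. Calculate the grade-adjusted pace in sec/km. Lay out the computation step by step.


Factor = 1 + 0.033 * 8.4 = 1.2772
Adjusted pace = 269 * 1.2772
= 343.57 sec/km

343.57 s/km


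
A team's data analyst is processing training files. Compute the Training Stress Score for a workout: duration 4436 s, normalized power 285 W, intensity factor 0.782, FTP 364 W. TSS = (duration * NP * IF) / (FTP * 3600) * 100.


Product = 4436 * 285 * 0.782 = 988651.32
Base = 364 * 3600 = 1310400
TSS = 988651.32 / 1310400 * 100 = 75.45

75.45 TSS


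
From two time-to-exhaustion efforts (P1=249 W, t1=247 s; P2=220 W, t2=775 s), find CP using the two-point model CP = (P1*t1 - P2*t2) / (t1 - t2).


Work in trial 1 = 61503 J
Work in trial 2 = 170500 J
Delta work = -108997 J
Delta time = -528 s
CP = -108997 / -528 = 206.43 W

206.43 W


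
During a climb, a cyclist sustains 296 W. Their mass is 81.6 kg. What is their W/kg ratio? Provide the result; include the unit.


Power-to-weight = 296 W / 81.6 kg
= 3.627 W/kg

3.627 W/kg


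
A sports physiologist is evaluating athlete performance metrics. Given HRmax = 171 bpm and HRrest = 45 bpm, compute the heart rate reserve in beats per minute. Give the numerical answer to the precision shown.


Heart rate reserve = maximum HR minus resting HR
HRR = 171 - 45 = 126 bpm

126 bpm


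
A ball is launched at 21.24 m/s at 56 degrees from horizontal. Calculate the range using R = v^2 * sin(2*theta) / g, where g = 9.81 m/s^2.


sin(2 * 56) = sin(112) = 0.927184
v^2 = 21.24^2 = 451.1376
R = 451.1376 * 0.927184 / 9.81
= 42.639 m

42.639 m


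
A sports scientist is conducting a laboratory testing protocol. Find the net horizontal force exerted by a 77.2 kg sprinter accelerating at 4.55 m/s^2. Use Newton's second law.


Newton's second law: F = m * a
F = 77.2 * 4.55 = 351.26 N

351.26 N


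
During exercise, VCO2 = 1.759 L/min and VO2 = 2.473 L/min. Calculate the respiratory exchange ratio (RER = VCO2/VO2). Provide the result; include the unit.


RER = VCO2 / VO2
= 1.759 / 2.473
= 0.7113

0.7113


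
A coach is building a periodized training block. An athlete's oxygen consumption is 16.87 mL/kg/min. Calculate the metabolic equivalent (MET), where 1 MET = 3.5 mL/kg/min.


MET = VO2 / 3.5
= 16.87 / 3.5
= 4.82 METs

4.82 METs
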